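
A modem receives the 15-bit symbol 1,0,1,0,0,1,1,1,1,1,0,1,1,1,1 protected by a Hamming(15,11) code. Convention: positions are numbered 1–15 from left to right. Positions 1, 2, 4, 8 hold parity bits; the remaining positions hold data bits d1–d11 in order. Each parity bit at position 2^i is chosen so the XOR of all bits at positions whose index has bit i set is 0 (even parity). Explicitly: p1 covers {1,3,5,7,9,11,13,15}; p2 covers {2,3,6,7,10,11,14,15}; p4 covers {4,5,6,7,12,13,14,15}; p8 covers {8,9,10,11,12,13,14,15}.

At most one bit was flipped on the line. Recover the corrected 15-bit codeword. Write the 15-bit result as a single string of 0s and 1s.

s1 (pos 1,3,5,7,9,11,13,15): 1⊕1⊕0⊕1⊕1⊕0⊕1⊕1 = 0
s2 (pos 2,3,6,7,10,11,14,15): 0⊕1⊕1⊕1⊕1⊕0⊕1⊕1 = 0
s4 (pos 4,5,6,7,12,13,14,15): 0⊕0⊕1⊕1⊕1⊕1⊕1⊕1 = 0
s8 (pos 8,9,10,11,12,13,14,15): 1⊕1⊕1⊕0⊕1⊕1⊕1⊕1 = 1
Syndrome s8…s1 = 1000 → error at position 8.
Flip position 8: 101001111101111 → 101001101101111

101001101101111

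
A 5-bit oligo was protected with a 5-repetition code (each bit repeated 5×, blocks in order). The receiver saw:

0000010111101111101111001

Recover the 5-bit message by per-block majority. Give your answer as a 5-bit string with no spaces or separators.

Block 1 (00000): 0 ones → 0
Block 2 (10111): 4 ones → 1
Block 3 (10111): 4 ones → 1
Block 4 (11011): 4 ones → 1
Block 5 (11001): 3 ones → 1

01111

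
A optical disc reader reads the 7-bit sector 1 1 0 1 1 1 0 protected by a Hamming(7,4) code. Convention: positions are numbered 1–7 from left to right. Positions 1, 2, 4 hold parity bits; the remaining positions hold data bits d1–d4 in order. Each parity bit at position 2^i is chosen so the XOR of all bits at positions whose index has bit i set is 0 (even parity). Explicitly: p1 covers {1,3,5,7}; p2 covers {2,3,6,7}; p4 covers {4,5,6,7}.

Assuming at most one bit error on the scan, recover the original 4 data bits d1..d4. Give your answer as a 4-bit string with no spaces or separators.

s1 (pos 1,3,5,7): 1⊕0⊕1⊕0 = 0
s2 (pos 2,3,6,7): 1⊕0⊕1⊕0 = 0
s4 (pos 4,5,6,7): 1⊕1⊕1⊕0 = 1
Syndrome s4…s1 = 100 → error at position 4.
Flip position 4: 1101110 → 1100110
Read data bits from positions 3,5,6,7: 0110

0110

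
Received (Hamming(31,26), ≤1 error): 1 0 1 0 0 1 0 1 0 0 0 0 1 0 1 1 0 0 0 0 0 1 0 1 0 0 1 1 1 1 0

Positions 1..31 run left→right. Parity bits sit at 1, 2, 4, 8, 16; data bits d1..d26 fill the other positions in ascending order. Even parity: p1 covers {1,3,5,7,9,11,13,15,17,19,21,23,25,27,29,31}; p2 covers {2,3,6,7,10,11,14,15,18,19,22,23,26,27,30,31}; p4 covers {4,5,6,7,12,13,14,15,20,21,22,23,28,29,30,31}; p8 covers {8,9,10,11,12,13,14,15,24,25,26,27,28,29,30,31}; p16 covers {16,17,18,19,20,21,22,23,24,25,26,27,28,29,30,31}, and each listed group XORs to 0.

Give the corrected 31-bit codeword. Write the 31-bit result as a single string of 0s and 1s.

1010010100001011000101010011110

s1 (pos 1,3,5,7,9,11,13,15,17,19,21,23,25,27,29,31): 1⊕1⊕0⊕0⊕0⊕0⊕1⊕1⊕0⊕0⊕0⊕0⊕0⊕1⊕1⊕0 = 0
s2 (pos 2,3,6,7,10,11,14,15,18,19,22,23,26,27,30,31): 0⊕1⊕1⊕0⊕0⊕0⊕0⊕1⊕0⊕0⊕1⊕0⊕0⊕1⊕1⊕0 = 0
s4 (pos 4,5,6,7,12,13,14,15,20,21,22,23,28,29,30,31): 0⊕0⊕1⊕0⊕0⊕1⊕0⊕1⊕0⊕0⊕1⊕0⊕1⊕1⊕1⊕0 = 1
s8 (pos 8,9,10,11,12,13,14,15,24,25,26,27,28,29,30,31): 1⊕0⊕0⊕0⊕0⊕1⊕0⊕1⊕1⊕0⊕0⊕1⊕1⊕1⊕1⊕0 = 0
s16 (pos 16,17,18,19,20,21,22,23,24,25,26,27,28,29,30,31): 1⊕0⊕0⊕0⊕0⊕0⊕1⊕0⊕1⊕0⊕0⊕1⊕1⊕1⊕1⊕0 = 1
Syndrome s16…s1 = 10100 → error at position 20.
Flip position 20: 1010010100001011000001010011110 → 1010010100001011000101010011110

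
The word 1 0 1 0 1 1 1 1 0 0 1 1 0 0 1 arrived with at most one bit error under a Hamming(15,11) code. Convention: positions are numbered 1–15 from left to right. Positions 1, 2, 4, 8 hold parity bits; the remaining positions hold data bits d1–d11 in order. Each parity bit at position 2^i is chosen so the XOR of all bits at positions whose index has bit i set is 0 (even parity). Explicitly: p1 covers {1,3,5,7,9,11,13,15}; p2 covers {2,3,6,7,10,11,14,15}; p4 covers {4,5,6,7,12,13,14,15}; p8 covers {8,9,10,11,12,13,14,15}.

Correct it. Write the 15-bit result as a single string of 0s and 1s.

101010110011001

s1 (pos 1,3,5,7,9,11,13,15): 1⊕1⊕1⊕1⊕0⊕1⊕0⊕1 = 0
s2 (pos 2,3,6,7,10,11,14,15): 0⊕1⊕1⊕1⊕0⊕1⊕0⊕1 = 1
s4 (pos 4,5,6,7,12,13,14,15): 0⊕1⊕1⊕1⊕1⊕0⊕0⊕1 = 1
s8 (pos 8,9,10,11,12,13,14,15): 1⊕0⊕0⊕1⊕1⊕0⊕0⊕1 = 0
Syndrome s8…s1 = 0110 → error at position 6.
Flip position 6: 101011110011001 → 101010110011001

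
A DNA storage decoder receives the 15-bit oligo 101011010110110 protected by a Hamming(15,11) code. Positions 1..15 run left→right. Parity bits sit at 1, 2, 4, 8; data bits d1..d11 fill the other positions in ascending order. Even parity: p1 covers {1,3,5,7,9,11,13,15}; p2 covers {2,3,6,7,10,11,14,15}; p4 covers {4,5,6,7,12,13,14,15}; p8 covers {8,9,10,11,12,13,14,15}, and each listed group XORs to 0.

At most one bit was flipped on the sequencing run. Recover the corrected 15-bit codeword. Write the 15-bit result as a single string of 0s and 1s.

101011010100110

s1 (pos 1,3,5,7,9,11,13,15): 1⊕1⊕1⊕0⊕0⊕1⊕1⊕0 = 1
s2 (pos 2,3,6,7,10,11,14,15): 0⊕1⊕1⊕0⊕1⊕1⊕1⊕0 = 1
s4 (pos 4,5,6,7,12,13,14,15): 0⊕1⊕1⊕0⊕0⊕1⊕1⊕0 = 0
s8 (pos 8,9,10,11,12,13,14,15): 1⊕0⊕1⊕1⊕0⊕1⊕1⊕0 = 1
Syndrome s8…s1 = 1011 → error at position 11.
Flip position 11: 101011010110110 → 101011010100110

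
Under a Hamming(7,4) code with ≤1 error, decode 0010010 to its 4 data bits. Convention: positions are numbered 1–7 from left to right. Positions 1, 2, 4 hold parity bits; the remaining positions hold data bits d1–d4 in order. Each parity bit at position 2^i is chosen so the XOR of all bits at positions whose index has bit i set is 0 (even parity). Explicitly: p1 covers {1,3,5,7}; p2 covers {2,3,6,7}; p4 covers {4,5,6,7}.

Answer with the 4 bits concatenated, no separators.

s1 (pos 1,3,5,7): 0⊕1⊕0⊕0 = 1
s2 (pos 2,3,6,7): 0⊕1⊕1⊕0 = 0
s4 (pos 4,5,6,7): 0⊕0⊕1⊕0 = 1
Syndrome s4…s1 = 101 → error at position 5.
Flip position 5: 0010010 → 0010110
Read data bits from positions 3,5,6,7: 1110

1110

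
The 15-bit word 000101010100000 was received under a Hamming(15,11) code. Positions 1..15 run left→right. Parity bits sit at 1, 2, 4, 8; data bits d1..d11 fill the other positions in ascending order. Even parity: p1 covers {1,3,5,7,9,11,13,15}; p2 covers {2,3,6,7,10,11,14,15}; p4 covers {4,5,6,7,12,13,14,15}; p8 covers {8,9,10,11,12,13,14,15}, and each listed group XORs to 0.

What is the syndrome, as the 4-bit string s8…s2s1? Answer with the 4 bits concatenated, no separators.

0000

s1 (pos 1,3,5,7,9,11,13,15): 0⊕0⊕0⊕0⊕0⊕0⊕0⊕0 = 0
s2 (pos 2,3,6,7,10,11,14,15): 0⊕0⊕1⊕0⊕1⊕0⊕0⊕0 = 0
s4 (pos 4,5,6,7,12,13,14,15): 1⊕0⊕1⊕0⊕0⊕0⊕0⊕0 = 0
s8 (pos 8,9,10,11,12,13,14,15): 1⊕0⊕1⊕0⊕0⊕0⊕0⊕0 = 0
Syndrome s8…s1 = 0000 → no error.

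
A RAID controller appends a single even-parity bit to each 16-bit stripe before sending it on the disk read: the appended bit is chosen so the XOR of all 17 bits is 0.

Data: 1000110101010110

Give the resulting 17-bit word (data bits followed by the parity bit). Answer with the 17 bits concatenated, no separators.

10001101010101100

XOR of the 16 data bits: 1⊕0⊕0⊕0⊕1⊕1⊕0⊕1⊕0⊕1⊕0⊕1⊕0⊕1⊕1⊕0 = 0
Parity bit = 0 (so all 17 bits XOR to 0).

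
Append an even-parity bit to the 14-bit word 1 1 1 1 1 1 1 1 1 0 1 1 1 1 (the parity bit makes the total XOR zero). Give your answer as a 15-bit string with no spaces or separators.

111111111011111

XOR of the 14 data bits: 1⊕1⊕1⊕1⊕1⊕1⊕1⊕1⊕1⊕0⊕1⊕1⊕1⊕1 = 1
Parity bit = 1 (so all 15 bits XOR to 0).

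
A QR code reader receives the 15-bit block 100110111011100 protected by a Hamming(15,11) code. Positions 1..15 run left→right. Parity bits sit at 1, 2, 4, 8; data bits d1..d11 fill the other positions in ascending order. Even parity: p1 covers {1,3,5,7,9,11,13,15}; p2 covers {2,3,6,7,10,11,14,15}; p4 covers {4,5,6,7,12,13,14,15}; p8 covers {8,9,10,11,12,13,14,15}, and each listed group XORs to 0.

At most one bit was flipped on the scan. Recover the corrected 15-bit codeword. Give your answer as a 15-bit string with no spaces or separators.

100110111010100

s1 (pos 1,3,5,7,9,11,13,15): 1⊕0⊕1⊕1⊕1⊕1⊕1⊕0 = 0
s2 (pos 2,3,6,7,10,11,14,15): 0⊕0⊕0⊕1⊕0⊕1⊕0⊕0 = 0
s4 (pos 4,5,6,7,12,13,14,15): 1⊕1⊕0⊕1⊕1⊕1⊕0⊕0 = 1
s8 (pos 8,9,10,11,12,13,14,15): 1⊕1⊕0⊕1⊕1⊕1⊕0⊕0 = 1
Syndrome s8…s1 = 1100 → error at position 12.
Flip position 12: 100110111011100 → 100110111010100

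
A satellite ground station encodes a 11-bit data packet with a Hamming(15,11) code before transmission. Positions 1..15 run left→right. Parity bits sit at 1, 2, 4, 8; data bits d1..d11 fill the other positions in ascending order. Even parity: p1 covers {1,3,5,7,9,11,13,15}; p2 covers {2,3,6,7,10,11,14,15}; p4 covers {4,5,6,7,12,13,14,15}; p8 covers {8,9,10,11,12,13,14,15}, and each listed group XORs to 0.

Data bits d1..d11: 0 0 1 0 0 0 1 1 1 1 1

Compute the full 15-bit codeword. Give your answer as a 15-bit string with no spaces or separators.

Place data at non-parity positions: p1 p2 0 p4 0 1 0 p8 0 0 1 1 1 1 1
p1 (pos 1,3,5,7,9,11,13,15): XOR of data positions = 0⊕0⊕0⊕0⊕1⊕1⊕1 = 1
p2 (pos 2,3,6,7,10,11,14,15): XOR of data positions = 0⊕1⊕0⊕0⊕1⊕1⊕1 = 0
p4 (pos 4,5,6,7,12,13,14,15): XOR of data positions = 0⊕1⊕0⊕1⊕1⊕1⊕1 = 1
p8 (pos 8,9,10,11,12,13,14,15): XOR of data positions = 0⊕0⊕1⊕1⊕1⊕1⊕1 = 1
Codeword: 100101010011111

100101010011111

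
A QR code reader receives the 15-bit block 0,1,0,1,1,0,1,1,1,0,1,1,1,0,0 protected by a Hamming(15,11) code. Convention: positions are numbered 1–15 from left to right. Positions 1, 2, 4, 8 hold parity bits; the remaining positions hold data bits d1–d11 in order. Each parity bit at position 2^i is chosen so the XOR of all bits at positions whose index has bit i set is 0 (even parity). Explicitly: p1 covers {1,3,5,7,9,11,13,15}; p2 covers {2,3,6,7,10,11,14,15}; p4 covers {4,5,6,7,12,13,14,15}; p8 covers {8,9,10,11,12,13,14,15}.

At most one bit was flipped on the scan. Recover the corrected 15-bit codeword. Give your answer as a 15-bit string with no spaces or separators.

s1 (pos 1,3,5,7,9,11,13,15): 0⊕0⊕1⊕1⊕1⊕1⊕1⊕0 = 1
s2 (pos 2,3,6,7,10,11,14,15): 1⊕0⊕0⊕1⊕0⊕1⊕0⊕0 = 1
s4 (pos 4,5,6,7,12,13,14,15): 1⊕1⊕0⊕1⊕1⊕1⊕0⊕0 = 1
s8 (pos 8,9,10,11,12,13,14,15): 1⊕1⊕0⊕1⊕1⊕1⊕0⊕0 = 1
Syndrome s8…s1 = 1111 → error at position 15.
Flip position 15: 010110111011100 → 010110111011101

010110111011101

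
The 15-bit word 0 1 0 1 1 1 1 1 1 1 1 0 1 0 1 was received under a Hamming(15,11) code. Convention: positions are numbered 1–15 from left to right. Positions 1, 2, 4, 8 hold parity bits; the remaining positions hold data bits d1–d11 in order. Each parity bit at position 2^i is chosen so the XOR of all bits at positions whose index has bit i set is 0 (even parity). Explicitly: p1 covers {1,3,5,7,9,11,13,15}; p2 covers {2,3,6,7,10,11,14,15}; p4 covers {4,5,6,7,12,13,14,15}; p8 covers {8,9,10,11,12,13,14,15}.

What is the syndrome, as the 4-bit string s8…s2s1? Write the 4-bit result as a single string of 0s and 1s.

0000

s1 (pos 1,3,5,7,9,11,13,15): 0⊕0⊕1⊕1⊕1⊕1⊕1⊕1 = 0
s2 (pos 2,3,6,7,10,11,14,15): 1⊕0⊕1⊕1⊕1⊕1⊕0⊕1 = 0
s4 (pos 4,5,6,7,12,13,14,15): 1⊕1⊕1⊕1⊕0⊕1⊕0⊕1 = 0
s8 (pos 8,9,10,11,12,13,14,15): 1⊕1⊕1⊕1⊕0⊕1⊕0⊕1 = 0
Syndrome s8…s1 = 0000 → no error.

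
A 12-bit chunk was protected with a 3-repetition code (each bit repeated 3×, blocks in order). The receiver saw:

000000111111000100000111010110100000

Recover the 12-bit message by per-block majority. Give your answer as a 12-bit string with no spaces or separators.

Block 1 (000): 0 ones → 0
Block 2 (000): 0 ones → 0
Block 3 (111): 3 ones → 1
Block 4 (111): 3 ones → 1
Block 5 (000): 0 ones → 0
Block 6 (100): 1 one → 0
Block 7 (000): 0 ones → 0
Block 8 (111): 3 ones → 1
Block 9 (010): 1 one → 0
Block 10 (110): 2 ones → 1
Block 11 (100): 1 one → 0
Block 12 (000): 0 ones → 0

001100010100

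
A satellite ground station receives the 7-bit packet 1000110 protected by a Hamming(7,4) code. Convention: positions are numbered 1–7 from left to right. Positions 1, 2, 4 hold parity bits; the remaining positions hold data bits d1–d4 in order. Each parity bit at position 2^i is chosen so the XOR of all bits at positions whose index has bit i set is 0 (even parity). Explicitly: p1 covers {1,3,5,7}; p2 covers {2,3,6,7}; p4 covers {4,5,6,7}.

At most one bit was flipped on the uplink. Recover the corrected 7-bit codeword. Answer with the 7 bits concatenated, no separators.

1100110

s1 (pos 1,3,5,7): 1⊕0⊕1⊕0 = 0
s2 (pos 2,3,6,7): 0⊕0⊕1⊕0 = 1
s4 (pos 4,5,6,7): 0⊕1⊕1⊕0 = 0
Syndrome s4…s1 = 010 → error at position 2.
Flip position 2: 1000110 → 1100110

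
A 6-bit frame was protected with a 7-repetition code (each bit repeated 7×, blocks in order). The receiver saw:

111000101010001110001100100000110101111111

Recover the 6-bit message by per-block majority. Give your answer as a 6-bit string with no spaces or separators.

Block 1 (1110001): 4 ones → 1
Block 2 (0101000): 2 ones → 0
Block 3 (1110001): 4 ones → 1
Block 4 (1001000): 2 ones → 0
Block 5 (0011010): 3 ones → 0
Block 6 (1111111): 7 ones → 1

101001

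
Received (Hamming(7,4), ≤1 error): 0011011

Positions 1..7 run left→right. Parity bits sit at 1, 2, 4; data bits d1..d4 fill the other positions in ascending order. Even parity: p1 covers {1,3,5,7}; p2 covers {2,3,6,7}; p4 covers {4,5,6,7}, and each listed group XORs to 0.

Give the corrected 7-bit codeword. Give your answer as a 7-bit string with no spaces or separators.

0011001

s1 (pos 1,3,5,7): 0⊕1⊕0⊕1 = 0
s2 (pos 2,3,6,7): 0⊕1⊕1⊕1 = 1
s4 (pos 4,5,6,7): 1⊕0⊕1⊕1 = 1
Syndrome s4…s1 = 110 → error at position 6.
Flip position 6: 0011011 → 0011001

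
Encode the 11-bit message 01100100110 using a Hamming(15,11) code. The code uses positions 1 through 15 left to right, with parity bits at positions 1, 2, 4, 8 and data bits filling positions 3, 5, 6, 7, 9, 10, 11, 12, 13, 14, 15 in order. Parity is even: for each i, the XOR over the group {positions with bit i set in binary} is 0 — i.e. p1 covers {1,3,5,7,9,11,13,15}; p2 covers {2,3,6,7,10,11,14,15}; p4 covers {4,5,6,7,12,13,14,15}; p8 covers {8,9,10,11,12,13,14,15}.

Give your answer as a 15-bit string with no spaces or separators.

Place data at non-parity positions: p1 p2 0 p4 1 1 0 p8 0 1 0 0 1 1 0
p1 (pos 1,3,5,7,9,11,13,15): XOR of data positions = 0⊕1⊕0⊕0⊕0⊕1⊕0 = 0
p2 (pos 2,3,6,7,10,11,14,15): XOR of data positions = 0⊕1⊕0⊕1⊕0⊕1⊕0 = 1
p4 (pos 4,5,6,7,12,13,14,15): XOR of data positions = 1⊕1⊕0⊕0⊕1⊕1⊕0 = 0
p8 (pos 8,9,10,11,12,13,14,15): XOR of data positions = 0⊕1⊕0⊕0⊕1⊕1⊕0 = 1
Codeword: 010011010100110

010011010100110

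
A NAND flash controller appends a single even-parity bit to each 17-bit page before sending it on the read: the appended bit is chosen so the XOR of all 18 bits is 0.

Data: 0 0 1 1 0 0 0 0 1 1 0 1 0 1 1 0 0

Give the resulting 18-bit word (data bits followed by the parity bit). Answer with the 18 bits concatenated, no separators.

001100001101011001

XOR of the 17 data bits: 0⊕0⊕1⊕1⊕0⊕0⊕0⊕0⊕1⊕1⊕0⊕1⊕0⊕1⊕1⊕0⊕0 = 1
Parity bit = 1 (so all 18 bits XOR to 0).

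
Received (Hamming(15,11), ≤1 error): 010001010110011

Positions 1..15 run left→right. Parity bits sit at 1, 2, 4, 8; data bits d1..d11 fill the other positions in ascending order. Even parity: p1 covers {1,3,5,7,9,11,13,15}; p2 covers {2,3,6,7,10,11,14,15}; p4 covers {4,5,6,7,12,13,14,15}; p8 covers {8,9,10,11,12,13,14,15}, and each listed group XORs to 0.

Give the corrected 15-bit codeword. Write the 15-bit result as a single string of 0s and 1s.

010001010111011

s1 (pos 1,3,5,7,9,11,13,15): 0⊕0⊕0⊕0⊕0⊕1⊕0⊕1 = 0
s2 (pos 2,3,6,7,10,11,14,15): 1⊕0⊕1⊕0⊕1⊕1⊕1⊕1 = 0
s4 (pos 4,5,6,7,12,13,14,15): 0⊕0⊕1⊕0⊕0⊕0⊕1⊕1 = 1
s8 (pos 8,9,10,11,12,13,14,15): 1⊕0⊕1⊕1⊕0⊕0⊕1⊕1 = 1
Syndrome s8…s1 = 1100 → error at position 12.
Flip position 12: 010001010110011 → 010001010111011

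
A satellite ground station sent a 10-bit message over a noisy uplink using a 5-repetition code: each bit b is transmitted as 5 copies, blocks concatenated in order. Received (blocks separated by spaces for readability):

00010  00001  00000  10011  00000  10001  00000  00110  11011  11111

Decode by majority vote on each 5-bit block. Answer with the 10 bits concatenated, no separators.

0001000011

Block 1 (00010): 1 one → 0
Block 2 (00001): 1 one → 0
Block 3 (00000): 0 ones → 0
Block 4 (10011): 3 ones → 1
Block 5 (00000): 0 ones → 0
Block 6 (10001): 2 ones → 0
Block 7 (00000): 0 ones → 0
Block 8 (00110): 2 ones → 0
Block 9 (11011): 4 ones → 1
Block 10 (11111): 5 ones → 1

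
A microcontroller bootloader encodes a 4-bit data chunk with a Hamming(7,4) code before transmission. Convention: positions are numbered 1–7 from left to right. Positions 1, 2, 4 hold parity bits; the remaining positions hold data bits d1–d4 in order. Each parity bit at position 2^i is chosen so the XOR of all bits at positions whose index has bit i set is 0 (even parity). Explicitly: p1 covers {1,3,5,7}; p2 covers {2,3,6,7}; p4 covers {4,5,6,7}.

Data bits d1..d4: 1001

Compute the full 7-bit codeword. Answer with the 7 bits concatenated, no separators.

Place data at non-parity positions: p1 p2 1 p4 0 0 1
p1 (pos 1,3,5,7): XOR of data positions = 1⊕0⊕1 = 0
p2 (pos 2,3,6,7): XOR of data positions = 1⊕0⊕1 = 0
p4 (pos 4,5,6,7): XOR of data positions = 0⊕0⊕1 = 1
Codeword: 0011001

0011001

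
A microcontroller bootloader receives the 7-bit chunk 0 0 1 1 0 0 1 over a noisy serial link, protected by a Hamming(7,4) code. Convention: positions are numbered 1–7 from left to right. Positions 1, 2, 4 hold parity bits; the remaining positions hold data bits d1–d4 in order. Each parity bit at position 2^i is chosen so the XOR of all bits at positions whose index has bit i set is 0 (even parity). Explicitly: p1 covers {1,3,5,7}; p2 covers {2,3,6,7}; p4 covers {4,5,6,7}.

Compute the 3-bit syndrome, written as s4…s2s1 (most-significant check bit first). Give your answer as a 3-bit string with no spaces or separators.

000

s1 (pos 1,3,5,7): 0⊕1⊕0⊕1 = 0
s2 (pos 2,3,6,7): 0⊕1⊕0⊕1 = 0
s4 (pos 4,5,6,7): 1⊕0⊕0⊕1 = 0
Syndrome s4…s1 = 000 → no error.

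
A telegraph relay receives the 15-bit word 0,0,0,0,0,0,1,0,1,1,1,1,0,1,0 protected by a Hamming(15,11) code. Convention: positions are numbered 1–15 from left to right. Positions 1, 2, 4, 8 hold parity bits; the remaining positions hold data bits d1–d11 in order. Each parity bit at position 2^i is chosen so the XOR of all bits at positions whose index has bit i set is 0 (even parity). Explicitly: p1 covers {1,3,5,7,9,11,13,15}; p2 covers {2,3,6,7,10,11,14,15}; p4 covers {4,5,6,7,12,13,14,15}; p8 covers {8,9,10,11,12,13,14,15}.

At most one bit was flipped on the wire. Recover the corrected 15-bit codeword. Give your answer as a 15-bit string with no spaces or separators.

s1 (pos 1,3,5,7,9,11,13,15): 0⊕0⊕0⊕1⊕1⊕1⊕0⊕0 = 1
s2 (pos 2,3,6,7,10,11,14,15): 0⊕0⊕0⊕1⊕1⊕1⊕1⊕0 = 0
s4 (pos 4,5,6,7,12,13,14,15): 0⊕0⊕0⊕1⊕1⊕0⊕1⊕0 = 1
s8 (pos 8,9,10,11,12,13,14,15): 0⊕1⊕1⊕1⊕1⊕0⊕1⊕0 = 1
Syndrome s8…s1 = 1101 → error at position 13.
Flip position 13: 000000101111010 → 000000101111110

000000101111110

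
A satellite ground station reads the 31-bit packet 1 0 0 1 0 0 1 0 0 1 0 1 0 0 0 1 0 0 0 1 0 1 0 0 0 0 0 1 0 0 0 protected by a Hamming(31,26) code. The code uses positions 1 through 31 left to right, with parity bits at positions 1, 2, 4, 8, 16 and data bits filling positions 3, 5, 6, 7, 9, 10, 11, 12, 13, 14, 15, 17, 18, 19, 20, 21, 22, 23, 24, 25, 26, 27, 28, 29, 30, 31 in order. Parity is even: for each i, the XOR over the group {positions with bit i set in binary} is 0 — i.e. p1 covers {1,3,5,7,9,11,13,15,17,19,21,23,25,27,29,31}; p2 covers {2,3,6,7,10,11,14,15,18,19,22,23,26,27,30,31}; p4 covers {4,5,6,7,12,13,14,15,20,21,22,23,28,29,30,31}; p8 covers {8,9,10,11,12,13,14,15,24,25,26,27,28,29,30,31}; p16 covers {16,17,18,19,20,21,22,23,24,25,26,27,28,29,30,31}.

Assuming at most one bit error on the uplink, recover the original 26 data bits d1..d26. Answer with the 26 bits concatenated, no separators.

00010001000000101000001000

s1 (pos 1,3,5,7,9,11,13,15,17,19,21,23,25,27,29,31): 1⊕0⊕0⊕1⊕0⊕0⊕0⊕0⊕0⊕0⊕0⊕0⊕0⊕0⊕0⊕0 = 0
s2 (pos 2,3,6,7,10,11,14,15,18,19,22,23,26,27,30,31): 0⊕0⊕0⊕1⊕1⊕0⊕0⊕0⊕0⊕0⊕1⊕0⊕0⊕0⊕0⊕0 = 1
s4 (pos 4,5,6,7,12,13,14,15,20,21,22,23,28,29,30,31): 1⊕0⊕0⊕1⊕1⊕0⊕0⊕0⊕1⊕0⊕1⊕0⊕1⊕0⊕0⊕0 = 0
s8 (pos 8,9,10,11,12,13,14,15,24,25,26,27,28,29,30,31): 0⊕0⊕1⊕0⊕1⊕0⊕0⊕0⊕0⊕0⊕0⊕0⊕1⊕0⊕0⊕0 = 1
s16 (pos 16,17,18,19,20,21,22,23,24,25,26,27,28,29,30,31): 1⊕0⊕0⊕0⊕1⊕0⊕1⊕0⊕0⊕0⊕0⊕0⊕1⊕0⊕0⊕0 = 0
Syndrome s16…s1 = 01010 → error at position 10.
Flip position 10: 1001001001010001000101000001000 → 1001001000010001000101000001000
Read data bits from positions 3,5,6,7,9,10,11,12,13,14,15,17,18,19,20,21,22,23,24,25,26,27,28,29,30,31: 00010001000000101000001000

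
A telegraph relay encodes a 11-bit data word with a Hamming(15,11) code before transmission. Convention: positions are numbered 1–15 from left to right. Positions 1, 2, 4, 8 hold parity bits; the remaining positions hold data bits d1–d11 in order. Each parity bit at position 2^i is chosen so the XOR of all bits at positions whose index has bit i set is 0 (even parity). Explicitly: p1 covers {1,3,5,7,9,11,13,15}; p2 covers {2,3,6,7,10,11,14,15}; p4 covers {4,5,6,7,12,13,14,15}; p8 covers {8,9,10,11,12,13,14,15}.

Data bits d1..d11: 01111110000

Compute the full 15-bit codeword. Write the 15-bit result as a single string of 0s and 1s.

Place data at non-parity positions: p1 p2 0 p4 1 1 1 p8 1 1 1 0 0 0 0
p1 (pos 1,3,5,7,9,11,13,15): XOR of data positions = 0⊕1⊕1⊕1⊕1⊕0⊕0 = 0
p2 (pos 2,3,6,7,10,11,14,15): XOR of data positions = 0⊕1⊕1⊕1⊕1⊕0⊕0 = 0
p4 (pos 4,5,6,7,12,13,14,15): XOR of data positions = 1⊕1⊕1⊕0⊕0⊕0⊕0 = 1
p8 (pos 8,9,10,11,12,13,14,15): XOR of data positions = 1⊕1⊕1⊕0⊕0⊕0⊕0 = 1
Codeword: 000111111110000

000111111110000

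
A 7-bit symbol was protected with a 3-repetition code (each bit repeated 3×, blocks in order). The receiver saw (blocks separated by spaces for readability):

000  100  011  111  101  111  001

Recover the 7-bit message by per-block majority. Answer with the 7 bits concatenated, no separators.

0011110

Block 1 (000): 0 ones → 0
Block 2 (100): 1 one → 0
Block 3 (011): 2 ones → 1
Block 4 (111): 3 ones → 1
Block 5 (101): 2 ones → 1
Block 6 (111): 3 ones → 1
Block 7 (001): 1 one → 0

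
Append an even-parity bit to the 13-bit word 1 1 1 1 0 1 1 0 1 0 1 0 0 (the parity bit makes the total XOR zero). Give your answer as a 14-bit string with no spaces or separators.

11110110101000

XOR of the 13 data bits: 1⊕1⊕1⊕1⊕0⊕1⊕1⊕0⊕1⊕0⊕1⊕0⊕0 = 0
Parity bit = 0 (so all 14 bits XOR to 0).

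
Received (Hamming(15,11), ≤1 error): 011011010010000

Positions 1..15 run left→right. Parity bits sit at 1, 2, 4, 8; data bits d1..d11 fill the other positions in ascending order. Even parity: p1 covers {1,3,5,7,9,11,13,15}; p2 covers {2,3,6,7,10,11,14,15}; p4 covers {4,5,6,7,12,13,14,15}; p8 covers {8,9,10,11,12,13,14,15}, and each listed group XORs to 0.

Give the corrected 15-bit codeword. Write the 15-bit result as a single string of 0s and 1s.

s1 (pos 1,3,5,7,9,11,13,15): 0⊕1⊕1⊕0⊕0⊕1⊕0⊕0 = 1
s2 (pos 2,3,6,7,10,11,14,15): 1⊕1⊕1⊕0⊕0⊕1⊕0⊕0 = 0
s4 (pos 4,5,6,7,12,13,14,15): 0⊕1⊕1⊕0⊕0⊕0⊕0⊕0 = 0
s8 (pos 8,9,10,11,12,13,14,15): 1⊕0⊕0⊕1⊕0⊕0⊕0⊕0 = 0
Syndrome s8…s1 = 0001 → error at position 1.
Flip position 1: 011011010010000 → 111011010010000

111011010010000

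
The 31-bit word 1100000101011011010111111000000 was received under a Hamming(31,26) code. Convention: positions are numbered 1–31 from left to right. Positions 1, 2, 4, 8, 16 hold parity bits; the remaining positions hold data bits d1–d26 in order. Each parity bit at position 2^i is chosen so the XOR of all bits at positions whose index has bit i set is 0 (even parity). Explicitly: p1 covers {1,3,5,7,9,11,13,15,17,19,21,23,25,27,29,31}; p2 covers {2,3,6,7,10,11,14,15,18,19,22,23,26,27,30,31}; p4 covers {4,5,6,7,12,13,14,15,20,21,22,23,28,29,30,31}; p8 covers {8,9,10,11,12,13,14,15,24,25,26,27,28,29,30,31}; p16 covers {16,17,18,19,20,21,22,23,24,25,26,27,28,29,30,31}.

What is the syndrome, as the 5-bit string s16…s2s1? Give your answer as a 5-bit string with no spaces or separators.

01100

s1 (pos 1,3,5,7,9,11,13,15,17,19,21,23,25,27,29,31): 1⊕0⊕0⊕0⊕0⊕0⊕1⊕1⊕0⊕0⊕1⊕1⊕1⊕0⊕0⊕0 = 0
s2 (pos 2,3,6,7,10,11,14,15,18,19,22,23,26,27,30,31): 1⊕0⊕0⊕0⊕1⊕0⊕0⊕1⊕1⊕0⊕1⊕1⊕0⊕0⊕0⊕0 = 0
s4 (pos 4,5,6,7,12,13,14,15,20,21,22,23,28,29,30,31): 0⊕0⊕0⊕0⊕1⊕1⊕0⊕1⊕1⊕1⊕1⊕1⊕0⊕0⊕0⊕0 = 1
s8 (pos 8,9,10,11,12,13,14,15,24,25,26,27,28,29,30,31): 1⊕0⊕1⊕0⊕1⊕1⊕0⊕1⊕1⊕1⊕0⊕0⊕0⊕0⊕0⊕0 = 1
s16 (pos 16,17,18,19,20,21,22,23,24,25,26,27,28,29,30,31): 1⊕0⊕1⊕0⊕1⊕1⊕1⊕1⊕1⊕1⊕0⊕0⊕0⊕0⊕0⊕0 = 0
Syndrome s16…s1 = 01100 → error at position 12.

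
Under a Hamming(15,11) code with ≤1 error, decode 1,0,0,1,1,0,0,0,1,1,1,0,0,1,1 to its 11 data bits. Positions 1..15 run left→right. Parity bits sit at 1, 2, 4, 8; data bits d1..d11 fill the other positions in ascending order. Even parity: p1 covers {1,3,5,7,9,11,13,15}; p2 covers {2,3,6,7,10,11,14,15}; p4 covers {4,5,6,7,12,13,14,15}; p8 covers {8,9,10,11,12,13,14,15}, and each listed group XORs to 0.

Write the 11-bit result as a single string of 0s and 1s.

01000110011

s1 (pos 1,3,5,7,9,11,13,15): 1⊕0⊕1⊕0⊕1⊕1⊕0⊕1 = 1
s2 (pos 2,3,6,7,10,11,14,15): 0⊕0⊕0⊕0⊕1⊕1⊕1⊕1 = 0
s4 (pos 4,5,6,7,12,13,14,15): 1⊕1⊕0⊕0⊕0⊕0⊕1⊕1 = 0
s8 (pos 8,9,10,11,12,13,14,15): 0⊕1⊕1⊕1⊕0⊕0⊕1⊕1 = 1
Syndrome s8…s1 = 1001 → error at position 9.
Flip position 9: 100110001110011 → 100110000110011
Read data bits from positions 3,5,6,7,9,10,11,12,13,14,15: 01000110011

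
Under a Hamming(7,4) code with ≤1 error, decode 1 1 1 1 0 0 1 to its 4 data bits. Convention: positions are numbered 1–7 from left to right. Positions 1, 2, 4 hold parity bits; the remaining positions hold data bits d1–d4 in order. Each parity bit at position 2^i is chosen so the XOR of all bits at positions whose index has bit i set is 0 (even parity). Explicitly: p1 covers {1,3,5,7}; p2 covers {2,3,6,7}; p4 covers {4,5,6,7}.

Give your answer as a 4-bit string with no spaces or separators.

0001

s1 (pos 1,3,5,7): 1⊕1⊕0⊕1 = 1
s2 (pos 2,3,6,7): 1⊕1⊕0⊕1 = 1
s4 (pos 4,5,6,7): 1⊕0⊕0⊕1 = 0
Syndrome s4…s1 = 011 → error at position 3.
Flip position 3: 1111001 → 1101001
Read data bits from positions 3,5,6,7: 0001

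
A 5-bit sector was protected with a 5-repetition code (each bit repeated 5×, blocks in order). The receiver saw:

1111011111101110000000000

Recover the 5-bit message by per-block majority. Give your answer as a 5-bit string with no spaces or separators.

Block 1 (11110): 4 ones → 1
Block 2 (11111): 5 ones → 1
Block 3 (10111): 4 ones → 1
Block 4 (00000): 0 ones → 0
Block 5 (00000): 0 ones → 0

11100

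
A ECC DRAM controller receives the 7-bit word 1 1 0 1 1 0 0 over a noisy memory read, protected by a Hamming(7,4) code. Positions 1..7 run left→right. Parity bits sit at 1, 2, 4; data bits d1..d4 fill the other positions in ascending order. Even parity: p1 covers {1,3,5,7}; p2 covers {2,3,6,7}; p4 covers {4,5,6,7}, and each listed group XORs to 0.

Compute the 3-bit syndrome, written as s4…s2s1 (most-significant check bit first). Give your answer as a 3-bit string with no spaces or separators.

010

s1 (pos 1,3,5,7): 1⊕0⊕1⊕0 = 0
s2 (pos 2,3,6,7): 1⊕0⊕0⊕0 = 1
s4 (pos 4,5,6,7): 1⊕1⊕0⊕0 = 0
Syndrome s4…s1 = 010 → error at position 2.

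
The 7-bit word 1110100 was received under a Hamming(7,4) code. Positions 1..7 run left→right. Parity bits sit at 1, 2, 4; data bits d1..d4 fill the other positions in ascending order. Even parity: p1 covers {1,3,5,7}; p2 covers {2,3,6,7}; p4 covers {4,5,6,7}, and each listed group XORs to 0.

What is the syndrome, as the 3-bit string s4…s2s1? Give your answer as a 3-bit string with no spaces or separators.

s1 (pos 1,3,5,7): 1⊕1⊕1⊕0 = 1
s2 (pos 2,3,6,7): 1⊕1⊕0⊕0 = 0
s4 (pos 4,5,6,7): 0⊕1⊕0⊕0 = 1
Syndrome s4…s1 = 101 → error at position 5.

101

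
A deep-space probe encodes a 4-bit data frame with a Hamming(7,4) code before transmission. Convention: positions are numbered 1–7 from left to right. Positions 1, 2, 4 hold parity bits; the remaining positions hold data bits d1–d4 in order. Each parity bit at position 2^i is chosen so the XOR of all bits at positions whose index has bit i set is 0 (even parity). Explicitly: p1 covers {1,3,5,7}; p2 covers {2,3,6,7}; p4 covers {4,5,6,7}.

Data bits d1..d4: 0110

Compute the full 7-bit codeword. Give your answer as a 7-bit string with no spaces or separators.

Place data at non-parity positions: p1 p2 0 p4 1 1 0
p1 (pos 1,3,5,7): XOR of data positions = 0⊕1⊕0 = 1
p2 (pos 2,3,6,7): XOR of data positions = 0⊕1⊕0 = 1
p4 (pos 4,5,6,7): XOR of data positions = 1⊕1⊕0 = 0
Codeword: 1100110

1100110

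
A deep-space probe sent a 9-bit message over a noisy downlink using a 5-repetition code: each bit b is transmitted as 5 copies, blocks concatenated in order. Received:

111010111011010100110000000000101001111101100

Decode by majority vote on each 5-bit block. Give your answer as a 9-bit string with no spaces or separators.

111100010

Block 1 (11101): 4 ones → 1
Block 2 (01110): 3 ones → 1
Block 3 (11010): 3 ones → 1
Block 4 (10011): 3 ones → 1
Block 5 (00000): 0 ones → 0
Block 6 (00000): 0 ones → 0
Block 7 (10100): 2 ones → 0
Block 8 (11111): 5 ones → 1
Block 9 (01100): 2 ones → 0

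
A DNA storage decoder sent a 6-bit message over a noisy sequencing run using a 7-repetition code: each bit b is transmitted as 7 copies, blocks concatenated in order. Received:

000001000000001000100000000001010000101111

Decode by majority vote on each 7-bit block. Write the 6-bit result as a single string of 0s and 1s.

Block 1 (0000010): 1 one → 0
Block 2 (0000000): 0 ones → 0
Block 3 (1000100): 2 ones → 0
Block 4 (0000000): 0 ones → 0
Block 5 (0101000): 2 ones → 0
Block 6 (0101111): 5 ones → 1

000001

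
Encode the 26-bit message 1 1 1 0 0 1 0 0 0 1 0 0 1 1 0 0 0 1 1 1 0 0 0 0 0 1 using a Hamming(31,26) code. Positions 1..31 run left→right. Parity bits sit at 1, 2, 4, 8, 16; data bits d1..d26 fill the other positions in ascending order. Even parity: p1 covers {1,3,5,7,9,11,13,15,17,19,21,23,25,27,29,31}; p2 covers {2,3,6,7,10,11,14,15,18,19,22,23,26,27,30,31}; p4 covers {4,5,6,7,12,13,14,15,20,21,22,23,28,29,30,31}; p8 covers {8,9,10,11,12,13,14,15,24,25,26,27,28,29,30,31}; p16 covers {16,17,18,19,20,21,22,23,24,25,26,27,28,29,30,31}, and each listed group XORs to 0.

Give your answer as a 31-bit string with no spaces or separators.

Place data at non-parity positions: p1 p2 1 p4 1 1 0 p8 0 1 0 0 0 1 0 p16 0 1 1 0 0 0 1 1 1 0 0 0 0 0 1
p1 (pos 1,3,5,7,9,11,13,15,17,19,21,23,25,27,29,31): XOR of data positions = 1⊕1⊕0⊕0⊕0⊕0⊕0⊕0⊕1⊕0⊕1⊕1⊕0⊕0⊕1 = 0
p2 (pos 2,3,6,7,10,11,14,15,18,19,22,23,26,27,30,31): XOR of data positions = 1⊕1⊕0⊕1⊕0⊕1⊕0⊕1⊕1⊕0⊕1⊕0⊕0⊕0⊕1 = 0
p4 (pos 4,5,6,7,12,13,14,15,20,21,22,23,28,29,30,31): XOR of data positions = 1⊕1⊕0⊕0⊕0⊕1⊕0⊕0⊕0⊕0⊕1⊕0⊕0⊕0⊕1 = 1
p8 (pos 8,9,10,11,12,13,14,15,24,25,26,27,28,29,30,31): XOR of data positions = 0⊕1⊕0⊕0⊕0⊕1⊕0⊕1⊕1⊕0⊕0⊕0⊕0⊕0⊕1 = 1
p16 (pos 16,17,18,19,20,21,22,23,24,25,26,27,28,29,30,31): XOR of data positions = 0⊕1⊕1⊕0⊕0⊕0⊕1⊕1⊕1⊕0⊕0⊕0⊕0⊕0⊕1 = 0
Codeword: 0011110101000100011000111000001

0011110101000100011000111000001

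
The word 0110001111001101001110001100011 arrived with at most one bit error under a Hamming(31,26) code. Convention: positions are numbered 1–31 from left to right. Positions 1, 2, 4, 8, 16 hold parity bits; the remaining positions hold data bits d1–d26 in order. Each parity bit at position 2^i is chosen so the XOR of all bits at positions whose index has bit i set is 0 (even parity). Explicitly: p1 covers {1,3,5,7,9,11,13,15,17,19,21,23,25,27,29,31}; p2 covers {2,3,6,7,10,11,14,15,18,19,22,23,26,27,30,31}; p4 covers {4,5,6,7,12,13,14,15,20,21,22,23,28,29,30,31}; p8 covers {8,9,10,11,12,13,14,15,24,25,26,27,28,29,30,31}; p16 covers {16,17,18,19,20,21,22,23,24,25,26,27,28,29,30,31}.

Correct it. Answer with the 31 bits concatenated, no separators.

0110001111001001001110001100011

s1 (pos 1,3,5,7,9,11,13,15,17,19,21,23,25,27,29,31): 0⊕1⊕0⊕1⊕1⊕0⊕1⊕0⊕0⊕1⊕1⊕0⊕1⊕0⊕0⊕1 = 0
s2 (pos 2,3,6,7,10,11,14,15,18,19,22,23,26,27,30,31): 1⊕1⊕0⊕1⊕1⊕0⊕1⊕0⊕0⊕1⊕0⊕0⊕1⊕0⊕1⊕1 = 1
s4 (pos 4,5,6,7,12,13,14,15,20,21,22,23,28,29,30,31): 0⊕0⊕0⊕1⊕0⊕1⊕1⊕0⊕1⊕1⊕0⊕0⊕0⊕0⊕1⊕1 = 1
s8 (pos 8,9,10,11,12,13,14,15,24,25,26,27,28,29,30,31): 1⊕1⊕1⊕0⊕0⊕1⊕1⊕0⊕0⊕1⊕1⊕0⊕0⊕0⊕1⊕1 = 1
s16 (pos 16,17,18,19,20,21,22,23,24,25,26,27,28,29,30,31): 1⊕0⊕0⊕1⊕1⊕1⊕0⊕0⊕0⊕1⊕1⊕0⊕0⊕0⊕1⊕1 = 0
Syndrome s16…s1 = 01110 → error at position 14.
Flip position 14: 0110001111001101001110001100011 → 0110001111001001001110001100011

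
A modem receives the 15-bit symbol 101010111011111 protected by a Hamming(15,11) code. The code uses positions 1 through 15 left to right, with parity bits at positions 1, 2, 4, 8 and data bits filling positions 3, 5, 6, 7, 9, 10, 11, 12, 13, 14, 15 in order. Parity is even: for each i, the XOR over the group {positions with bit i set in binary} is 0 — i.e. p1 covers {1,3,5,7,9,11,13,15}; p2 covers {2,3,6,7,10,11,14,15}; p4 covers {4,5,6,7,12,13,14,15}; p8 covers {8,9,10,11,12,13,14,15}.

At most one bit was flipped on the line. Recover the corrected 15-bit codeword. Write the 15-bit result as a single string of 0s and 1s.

s1 (pos 1,3,5,7,9,11,13,15): 1⊕1⊕1⊕1⊕1⊕1⊕1⊕1 = 0
s2 (pos 2,3,6,7,10,11,14,15): 0⊕1⊕0⊕1⊕0⊕1⊕1⊕1 = 1
s4 (pos 4,5,6,7,12,13,14,15): 0⊕1⊕0⊕1⊕1⊕1⊕1⊕1 = 0
s8 (pos 8,9,10,11,12,13,14,15): 1⊕1⊕0⊕1⊕1⊕1⊕1⊕1 = 1
Syndrome s8…s1 = 1010 → error at position 10.
Flip position 10: 101010111011111 → 101010111111111

101010111111111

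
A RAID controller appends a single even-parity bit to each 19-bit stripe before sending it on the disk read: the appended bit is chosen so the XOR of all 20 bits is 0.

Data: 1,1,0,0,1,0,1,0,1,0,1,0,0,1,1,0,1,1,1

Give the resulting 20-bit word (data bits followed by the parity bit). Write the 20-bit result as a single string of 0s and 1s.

XOR of the 19 data bits: 1⊕1⊕0⊕0⊕1⊕0⊕1⊕0⊕1⊕0⊕1⊕0⊕0⊕1⊕1⊕0⊕1⊕1⊕1 = 1
Parity bit = 1 (so all 20 bits XOR to 0).

11001010101001101111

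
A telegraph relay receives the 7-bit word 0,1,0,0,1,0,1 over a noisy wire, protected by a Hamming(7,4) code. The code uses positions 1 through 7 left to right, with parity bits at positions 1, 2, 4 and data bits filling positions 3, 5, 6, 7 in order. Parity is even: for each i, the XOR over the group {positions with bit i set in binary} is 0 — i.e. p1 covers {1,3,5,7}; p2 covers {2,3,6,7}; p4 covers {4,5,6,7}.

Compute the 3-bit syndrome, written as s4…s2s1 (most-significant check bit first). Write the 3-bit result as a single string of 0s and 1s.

s1 (pos 1,3,5,7): 0⊕0⊕1⊕1 = 0
s2 (pos 2,3,6,7): 1⊕0⊕0⊕1 = 0
s4 (pos 4,5,6,7): 0⊕1⊕0⊕1 = 0
Syndrome s4…s1 = 000 → no error.

000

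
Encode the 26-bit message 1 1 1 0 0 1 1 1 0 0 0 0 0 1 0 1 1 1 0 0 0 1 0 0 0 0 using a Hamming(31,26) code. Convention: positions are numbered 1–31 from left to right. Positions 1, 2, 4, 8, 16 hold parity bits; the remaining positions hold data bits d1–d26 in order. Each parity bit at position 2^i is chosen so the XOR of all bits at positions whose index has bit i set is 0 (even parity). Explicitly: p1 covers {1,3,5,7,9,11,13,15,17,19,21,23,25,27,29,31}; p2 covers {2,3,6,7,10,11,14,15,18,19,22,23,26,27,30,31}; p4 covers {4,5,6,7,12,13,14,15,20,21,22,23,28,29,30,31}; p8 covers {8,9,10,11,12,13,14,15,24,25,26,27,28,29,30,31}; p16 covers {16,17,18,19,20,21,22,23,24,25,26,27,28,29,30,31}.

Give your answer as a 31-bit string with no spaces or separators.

1010110001110001001011100010000

Place data at non-parity positions: p1 p2 1 p4 1 1 0 p8 0 1 1 1 0 0 0 p16 0 0 1 0 1 1 1 0 0 0 1 0 0 0 0
p1 (pos 1,3,5,7,9,11,13,15,17,19,21,23,25,27,29,31): XOR of data positions = 1⊕1⊕0⊕0⊕1⊕0⊕0⊕0⊕1⊕1⊕1⊕0⊕1⊕0⊕0 = 1
p2 (pos 2,3,6,7,10,11,14,15,18,19,22,23,26,27,30,31): XOR of data positions = 1⊕1⊕0⊕1⊕1⊕0⊕0⊕0⊕1⊕1⊕1⊕0⊕1⊕0⊕0 = 0
p4 (pos 4,5,6,7,12,13,14,15,20,21,22,23,28,29,30,31): XOR of data positions = 1⊕1⊕0⊕1⊕0⊕0⊕0⊕0⊕1⊕1⊕1⊕0⊕0⊕0⊕0 = 0
p8 (pos 8,9,10,11,12,13,14,15,24,25,26,27,28,29,30,31): XOR of data positions = 0⊕1⊕1⊕1⊕0⊕0⊕0⊕0⊕0⊕0⊕1⊕0⊕0⊕0⊕0 = 0
p16 (pos 16,17,18,19,20,21,22,23,24,25,26,27,28,29,30,31): XOR of data positions = 0⊕0⊕1⊕0⊕1⊕1⊕1⊕0⊕0⊕0⊕1⊕0⊕0⊕0⊕0 = 1
Codeword: 1010110001110001001011100010000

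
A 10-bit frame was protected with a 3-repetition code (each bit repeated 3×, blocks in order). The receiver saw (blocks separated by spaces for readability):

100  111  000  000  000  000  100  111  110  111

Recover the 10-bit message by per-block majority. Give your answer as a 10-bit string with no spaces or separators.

0100000111

Block 1 (100): 1 one → 0
Block 2 (111): 3 ones → 1
Block 3 (000): 0 ones → 0
Block 4 (000): 0 ones → 0
Block 5 (000): 0 ones → 0
Block 6 (000): 0 ones → 0
Block 7 (100): 1 one → 0
Block 8 (111): 3 ones → 1
Block 9 (110): 2 ones → 1
Block 10 (111): 3 ones → 1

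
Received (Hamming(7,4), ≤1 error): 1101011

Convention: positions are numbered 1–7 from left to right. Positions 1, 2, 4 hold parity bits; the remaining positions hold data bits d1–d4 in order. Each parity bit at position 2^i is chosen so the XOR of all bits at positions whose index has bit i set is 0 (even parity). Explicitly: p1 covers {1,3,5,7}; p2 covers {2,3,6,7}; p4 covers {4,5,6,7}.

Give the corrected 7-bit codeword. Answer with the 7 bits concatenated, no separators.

1101001

s1 (pos 1,3,5,7): 1⊕0⊕0⊕1 = 0
s2 (pos 2,3,6,7): 1⊕0⊕1⊕1 = 1
s4 (pos 4,5,6,7): 1⊕0⊕1⊕1 = 1
Syndrome s4…s1 = 110 → error at position 6.
Flip position 6: 1101011 → 1101001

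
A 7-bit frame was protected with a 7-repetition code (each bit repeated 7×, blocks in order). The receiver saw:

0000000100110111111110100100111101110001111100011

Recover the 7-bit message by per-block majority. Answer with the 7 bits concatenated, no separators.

Block 1 (0000000): 0 ones → 0
Block 2 (1001101): 4 ones → 1
Block 3 (1111111): 7 ones → 1
Block 4 (0100100): 2 ones → 0
Block 5 (1111011): 6 ones → 1
Block 6 (1000111): 4 ones → 1
Block 7 (1100011): 4 ones → 1

0110111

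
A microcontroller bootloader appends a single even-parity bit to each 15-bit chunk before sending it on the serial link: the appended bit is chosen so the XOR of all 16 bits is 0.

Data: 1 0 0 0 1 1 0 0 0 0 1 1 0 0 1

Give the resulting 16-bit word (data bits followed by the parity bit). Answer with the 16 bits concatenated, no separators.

1000110000110010

XOR of the 15 data bits: 1⊕0⊕0⊕0⊕1⊕1⊕0⊕0⊕0⊕0⊕1⊕1⊕0⊕0⊕1 = 0
Parity bit = 0 (so all 16 bits XOR to 0).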